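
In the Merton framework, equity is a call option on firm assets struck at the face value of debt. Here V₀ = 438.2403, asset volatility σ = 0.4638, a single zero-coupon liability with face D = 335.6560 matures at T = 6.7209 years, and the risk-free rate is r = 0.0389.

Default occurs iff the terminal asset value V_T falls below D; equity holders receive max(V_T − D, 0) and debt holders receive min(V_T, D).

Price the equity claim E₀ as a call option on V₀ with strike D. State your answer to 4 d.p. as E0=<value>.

d₁ = [ln(V₀/D) + (r + σ²/2)T] / (σ√T)
   = [ln(438.2403/335.6560) + (0.0389 + 0.5·0.4638²)·6.7209] / (0.4638·√6.7209)
   = [0.266681 + 0.984311] / 1.202388 = 1.040423
d₂ = d₁ − σ√T = 1.040423 − 1.202388 = -0.161965
N(d₁) = 0.850928,  N(d₂) = 0.435667,  e^(−rT) = 0.769940
E₀ = V₀·N(d₁) − D·e^(−rT)·N(d₂)
   = 438.2403·0.850928 − 335.6560·0.769940·0.435667 = 260.319539

E0=260.3195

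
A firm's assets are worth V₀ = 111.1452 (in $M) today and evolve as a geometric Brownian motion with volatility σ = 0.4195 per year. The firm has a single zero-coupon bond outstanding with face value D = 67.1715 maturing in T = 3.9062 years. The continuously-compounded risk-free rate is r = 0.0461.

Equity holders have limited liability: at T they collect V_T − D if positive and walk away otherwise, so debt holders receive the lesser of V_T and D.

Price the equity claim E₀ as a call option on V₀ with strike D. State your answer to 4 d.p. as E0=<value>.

E0=62.2033

d₁ = [ln(V₀/D) + (r + σ²/2)T] / (σ√T)
   = [ln(111.1452/67.1715) + (0.0461 + 0.5·0.4195²)·3.9062] / (0.4195·√3.9062)
   = [0.503588 + 0.523783] / 0.829104 = 1.239134
d₂ = d₁ − σ√T = 1.239134 − 0.829104 = 0.410029
N(d₁) = 0.892352,  N(d₂) = 0.659108,  e^(−rT) = 0.835207
E₀ = V₀·N(d₁) − D·e^(−rT)·N(d₂)
   = 111.1452·0.892352 − 67.1715·0.835207·0.659108 = 62.203312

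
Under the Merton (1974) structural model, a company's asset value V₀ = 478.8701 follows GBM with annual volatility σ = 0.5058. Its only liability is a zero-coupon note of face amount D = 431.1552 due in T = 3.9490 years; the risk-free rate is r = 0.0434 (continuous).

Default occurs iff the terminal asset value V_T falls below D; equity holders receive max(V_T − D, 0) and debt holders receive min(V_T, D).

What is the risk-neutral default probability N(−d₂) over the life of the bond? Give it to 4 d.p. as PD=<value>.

PD=0.5900

d₁ = [ln(V₀/D) + (r + σ²/2)T] / (σ√T)
   = [ln(478.8701/431.1552) + (0.0434 + 0.5·0.5058²)·3.9490] / (0.5058·√3.9490)
   = [0.104961 + 0.676530] / 1.005130 = 0.777503
d₂ = d₁ − σ√T = 0.777503 − 1.005130 = -0.227628
risk-neutral PD = N(−d₂) = N(0.227628) = 0.590032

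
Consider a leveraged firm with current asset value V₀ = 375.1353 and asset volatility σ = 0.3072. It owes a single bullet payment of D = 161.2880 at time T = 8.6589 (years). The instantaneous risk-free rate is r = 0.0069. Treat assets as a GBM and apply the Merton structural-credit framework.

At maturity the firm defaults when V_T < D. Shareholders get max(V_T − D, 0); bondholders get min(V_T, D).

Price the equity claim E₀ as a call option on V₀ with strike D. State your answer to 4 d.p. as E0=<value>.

d₁ = [ln(V₀/D) + (r + σ²/2)T] / (σ√T)
   = [ln(375.1353/161.2880) + (0.0069 + 0.5·0.3072²)·8.6589] / (0.3072·√8.6589)
   = [0.844095 + 0.468325] / 0.903967 = 1.451845
d₂ = d₁ − σ√T = 1.451845 − 0.903967 = 0.547878
N(d₁) = 0.926728,  N(d₂) = 0.708112,  e^(−rT) = 0.942003
E₀ = V₀·N(d₁) − D·e^(−rT)·N(d₂)
   = 375.1353·0.926728 − 161.2880·0.942003·0.708112 = 240.062052

E0=240.0621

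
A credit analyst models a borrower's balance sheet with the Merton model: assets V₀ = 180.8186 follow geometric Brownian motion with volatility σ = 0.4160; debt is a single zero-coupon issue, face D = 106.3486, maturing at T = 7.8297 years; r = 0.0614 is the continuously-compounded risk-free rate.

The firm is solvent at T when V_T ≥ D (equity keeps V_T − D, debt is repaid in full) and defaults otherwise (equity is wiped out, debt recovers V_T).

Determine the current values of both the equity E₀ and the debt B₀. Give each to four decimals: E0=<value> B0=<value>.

d₁ = [ln(V₀/D) + (r + σ²/2)T] / (σ√T)
   = [ln(180.8186/106.3486) + (0.0614 + 0.5·0.4160²)·7.8297] / (0.4160·√7.8297)
   = [0.530772 + 1.158232] / 1.164035 = 1.450991
d₂ = d₁ − σ√T = 1.450991 − 1.164035 = 0.286956
N(d₁) = 0.926609,  N(d₂) = 0.612927,  e^(−rT) = 0.618323
E₀ = V₀·N(d₁) − D·e^(−rT)·N(d₂)
   = 180.8186·0.926609 − 106.3486·0.618323·0.612927 = 127.243348
B₀ = V₀ − E₀ = 180.8186 − 127.243348 = 53.575252

E0=127.2433 B0=53.5753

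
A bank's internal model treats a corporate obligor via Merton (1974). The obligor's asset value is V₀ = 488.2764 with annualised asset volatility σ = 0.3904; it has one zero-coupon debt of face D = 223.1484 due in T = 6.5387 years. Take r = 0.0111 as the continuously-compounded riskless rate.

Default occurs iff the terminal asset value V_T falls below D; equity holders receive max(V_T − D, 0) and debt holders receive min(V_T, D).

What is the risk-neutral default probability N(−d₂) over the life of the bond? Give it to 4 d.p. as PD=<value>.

d₁ = [ln(V₀/D) + (r + σ²/2)T] / (σ√T)
   = [ln(488.2764/223.1484) + (0.0111 + 0.5·0.3904²)·6.5387] / (0.3904·√6.5387)
   = [0.783045 + 0.570868] / 0.998287 = 1.356236
d₂ = d₁ − σ√T = 1.356236 − 0.998287 = 0.357949
risk-neutral PD = N(−d₂) = N(-0.357949) = 0.360191

PD=0.3602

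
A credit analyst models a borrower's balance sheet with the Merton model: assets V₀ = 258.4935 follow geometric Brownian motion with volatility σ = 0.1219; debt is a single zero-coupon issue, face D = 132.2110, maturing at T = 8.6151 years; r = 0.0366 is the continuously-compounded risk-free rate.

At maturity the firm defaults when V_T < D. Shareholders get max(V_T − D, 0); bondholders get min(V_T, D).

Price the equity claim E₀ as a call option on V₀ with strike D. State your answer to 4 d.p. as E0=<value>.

d₁ = [ln(V₀/D) + (r + σ²/2)T] / (σ√T)
   = [ln(258.4935/132.2110) + (0.0366 + 0.5·0.1219²)·8.6151] / (0.1219·√8.6151)
   = [0.670471 + 0.379321] / 0.357795 = 2.934064
d₂ = d₁ − σ√T = 2.934064 − 0.357795 = 2.576270
N(d₁) = 0.998327,  N(d₂) = 0.995006,  e^(−rT) = 0.729561
E₀ = V₀·N(d₁) − D·e^(−rT)·N(d₂)
   = 258.4935·0.998327 − 132.2110·0.729561·0.995006 = 162.086810

E0=162.0868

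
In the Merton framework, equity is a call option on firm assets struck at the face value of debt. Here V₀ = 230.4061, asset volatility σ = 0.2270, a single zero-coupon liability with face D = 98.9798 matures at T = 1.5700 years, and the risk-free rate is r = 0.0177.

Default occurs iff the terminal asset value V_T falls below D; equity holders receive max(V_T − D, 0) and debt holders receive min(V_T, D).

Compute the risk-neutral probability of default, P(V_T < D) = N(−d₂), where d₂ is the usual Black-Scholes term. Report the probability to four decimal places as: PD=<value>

PD=0.0017

d₁ = [ln(V₀/D) + (r + σ²/2)T] / (σ√T)
   = [ln(230.4061/98.9798) + (0.0177 + 0.5·0.2270²)·1.5700] / (0.2270·√1.5700)
   = [0.844928 + 0.068239] / 0.284430 = 3.210513
d₂ = d₁ − σ√T = 3.210513 − 0.284430 = 2.926083
risk-neutral PD = N(−d₂) = N(-2.926083) = 0.001716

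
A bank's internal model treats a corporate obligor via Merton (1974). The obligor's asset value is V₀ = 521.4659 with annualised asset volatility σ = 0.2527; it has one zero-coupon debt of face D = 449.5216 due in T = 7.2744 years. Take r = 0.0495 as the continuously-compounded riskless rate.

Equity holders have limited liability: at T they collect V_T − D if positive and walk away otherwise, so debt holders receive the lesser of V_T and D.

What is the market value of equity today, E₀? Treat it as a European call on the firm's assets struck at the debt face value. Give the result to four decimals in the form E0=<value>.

E0=243.0689

d₁ = [ln(V₀/D) + (r + σ²/2)T] / (σ√T)
   = [ln(521.4659/449.5216) + (0.0495 + 0.5·0.2527²)·7.2744] / (0.2527·√7.2744)
   = [0.148460 + 0.592345] / 0.681560 = 1.086926
d₂ = d₁ − σ√T = 1.086926 − 0.681560 = 0.405366
N(d₁) = 0.861465,  N(d₂) = 0.657396,  e^(−rT) = 0.697619
E₀ = V₀·N(d₁) − D·e^(−rT)·N(d₂)
   = 521.4659·0.861465 − 449.5216·0.697619·0.657396 = 243.068935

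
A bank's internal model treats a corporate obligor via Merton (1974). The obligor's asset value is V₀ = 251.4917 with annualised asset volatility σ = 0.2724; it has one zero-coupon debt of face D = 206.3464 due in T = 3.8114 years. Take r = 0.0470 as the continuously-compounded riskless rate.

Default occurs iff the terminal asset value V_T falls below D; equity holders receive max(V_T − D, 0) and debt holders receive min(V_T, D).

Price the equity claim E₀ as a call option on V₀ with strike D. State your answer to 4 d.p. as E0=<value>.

E0=94.2681

d₁ = [ln(V₀/D) + (r + σ²/2)T] / (σ√T)
   = [ln(251.4917/206.3464) + (0.0470 + 0.5·0.2724²)·3.8114] / (0.2724·√3.8114)
   = [0.197854 + 0.320542] / 0.531801 = 0.974792
d₂ = d₁ − σ√T = 0.974792 − 0.531801 = 0.442991
N(d₁) = 0.835168,  N(d₂) = 0.671114,  e^(−rT) = 0.835992
E₀ = V₀·N(d₁) − D·e^(−rT)·N(d₂)
   = 251.4917·0.835168 − 206.3464·0.835992·0.671114 = 94.268068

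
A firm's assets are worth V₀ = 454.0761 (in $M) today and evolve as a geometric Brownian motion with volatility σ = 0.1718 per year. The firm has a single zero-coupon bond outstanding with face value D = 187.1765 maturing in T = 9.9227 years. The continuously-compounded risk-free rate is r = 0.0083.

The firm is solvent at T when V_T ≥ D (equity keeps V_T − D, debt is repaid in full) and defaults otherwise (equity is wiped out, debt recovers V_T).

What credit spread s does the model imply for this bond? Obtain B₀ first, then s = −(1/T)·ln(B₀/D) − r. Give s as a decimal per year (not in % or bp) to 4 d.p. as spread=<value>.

d₁ = [ln(V₀/D) + (r + σ²/2)T] / (σ√T)
   = [ln(454.0761/187.1765) + (0.0083 + 0.5·0.1718²)·9.9227] / (0.1718·√9.9227)
   = [0.886213 + 0.228794] / 0.541175 = 2.060342
d₂ = d₁ − σ√T = 2.060342 − 0.541175 = 1.519167
N(d₁) = 0.980317,  N(d₂) = 0.935640,  e^(−rT) = 0.920942
E₀ = V₀·N(d₁) − D·e^(−rT)·N(d₂)
   = 454.0761·0.980317 − 187.1765·0.920942·0.935640 = 283.854226
B₀ = V₀ − E₀ = 454.0761 − 283.854226 = 170.221874
spread = −(1/T)·ln(B₀/D) − r = −(1/9.9227)·ln(170.221874/187.1765) − 0.0083 = 0.00126890

spread=0.0013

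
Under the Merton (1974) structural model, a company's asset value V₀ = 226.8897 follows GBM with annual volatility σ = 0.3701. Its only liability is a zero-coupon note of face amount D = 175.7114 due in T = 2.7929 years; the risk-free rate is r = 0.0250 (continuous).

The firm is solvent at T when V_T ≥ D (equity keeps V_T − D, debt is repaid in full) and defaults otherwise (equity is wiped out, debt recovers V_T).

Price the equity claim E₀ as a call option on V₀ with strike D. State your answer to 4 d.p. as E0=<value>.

d₁ = [ln(V₀/D) + (r + σ²/2)T] / (σ√T)
   = [ln(226.8897/175.7114) + (0.0250 + 0.5·0.3701²)·2.7929] / (0.3701·√2.7929)
   = [0.255621 + 0.261100] / 0.618510 = 0.835429
d₂ = d₁ − σ√T = 0.835429 − 0.618510 = 0.216918
N(d₁) = 0.798262,  N(d₂) = 0.585864,  e^(−rT) = 0.932559
E₀ = V₀·N(d₁) − D·e^(−rT)·N(d₂)
   = 226.8897·0.798262 − 175.7114·0.932559·0.585864 = 85.116923

E0=85.1169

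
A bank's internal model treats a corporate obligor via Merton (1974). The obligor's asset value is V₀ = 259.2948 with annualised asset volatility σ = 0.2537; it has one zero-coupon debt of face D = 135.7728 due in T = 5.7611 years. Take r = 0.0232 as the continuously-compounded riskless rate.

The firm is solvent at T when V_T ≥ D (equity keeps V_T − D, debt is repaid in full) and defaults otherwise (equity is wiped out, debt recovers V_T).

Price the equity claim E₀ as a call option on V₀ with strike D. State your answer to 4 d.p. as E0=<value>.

d₁ = [ln(V₀/D) + (r + σ²/2)T] / (σ√T)
   = [ln(259.2948/135.7728) + (0.0232 + 0.5·0.2537²)·5.7611] / (0.2537·√5.7611)
   = [0.646983 + 0.319060] / 0.608938 = 1.586439
d₂ = d₁ − σ√T = 1.586439 − 0.608938 = 0.977501
N(d₁) = 0.943680,  N(d₂) = 0.835839,  e^(−rT) = 0.874890
E₀ = V₀·N(d₁) − D·e^(−rT)·N(d₂)
   = 259.2948·0.943680 − 135.7728·0.874890·0.835839 = 145.405151

E0=145.4052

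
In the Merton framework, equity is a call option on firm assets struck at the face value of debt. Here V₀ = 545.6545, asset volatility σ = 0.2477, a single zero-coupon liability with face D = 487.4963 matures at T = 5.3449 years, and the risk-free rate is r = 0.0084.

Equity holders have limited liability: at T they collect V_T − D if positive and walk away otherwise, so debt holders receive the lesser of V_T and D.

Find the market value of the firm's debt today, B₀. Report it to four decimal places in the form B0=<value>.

B0=387.6992

d₁ = [ln(V₀/D) + (r + σ²/2)T] / (σ√T)
   = [ln(545.6545/487.4963) + (0.0084 + 0.5·0.2477²)·5.3449] / (0.2477·√5.3449)
   = [0.112703 + 0.208866] / 0.572659 = 0.561538
d₂ = d₁ − σ√T = 0.561538 − 0.572659 = -0.011121
N(d₁) = 0.712784,  N(d₂) = 0.495563,  e^(−rT) = 0.956096
E₀ = V₀·N(d₁) − D·e^(−rT)·N(d₂)
   = 545.6545·0.712784 − 487.4963·0.956096·0.495563 = 157.955305
B₀ = V₀ − E₀ = 545.6545 − 157.955305 = 387.699195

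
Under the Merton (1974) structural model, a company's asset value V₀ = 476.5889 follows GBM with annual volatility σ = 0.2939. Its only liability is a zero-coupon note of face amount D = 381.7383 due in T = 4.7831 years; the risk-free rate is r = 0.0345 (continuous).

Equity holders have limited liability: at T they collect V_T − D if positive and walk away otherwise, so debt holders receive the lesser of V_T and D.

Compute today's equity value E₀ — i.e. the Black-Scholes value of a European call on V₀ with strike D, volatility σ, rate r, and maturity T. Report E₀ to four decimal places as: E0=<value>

E0=194.2035

d₁ = [ln(V₀/D) + (r + σ²/2)T] / (σ√T)
   = [ln(476.5889/381.7383) + (0.0345 + 0.5·0.2939²)·4.7831] / (0.2939·√4.7831)
   = [0.221919 + 0.371592] / 0.642768 = 0.923368
d₂ = d₁ − σ√T = 0.923368 − 0.642768 = 0.280600
N(d₁) = 0.822092,  N(d₂) = 0.610491,  e^(−rT) = 0.847879
E₀ = V₀·N(d₁) − D·e^(−rT)·N(d₂)
   = 476.5889·0.822092 − 381.7383·0.847879·0.610491 = 194.203526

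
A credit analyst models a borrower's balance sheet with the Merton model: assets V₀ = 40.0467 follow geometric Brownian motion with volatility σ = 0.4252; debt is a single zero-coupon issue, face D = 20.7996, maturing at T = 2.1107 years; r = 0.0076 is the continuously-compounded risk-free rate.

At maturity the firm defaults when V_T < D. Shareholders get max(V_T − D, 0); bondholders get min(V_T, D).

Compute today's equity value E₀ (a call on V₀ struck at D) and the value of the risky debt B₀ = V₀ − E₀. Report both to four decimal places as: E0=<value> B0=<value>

d₁ = [ln(V₀/D) + (r + σ²/2)T] / (σ√T)
   = [ln(40.0467/20.7996) + (0.0076 + 0.5·0.4252²)·2.1107] / (0.4252·√2.1107)
   = [0.655113 + 0.206843] / 0.617741 = 1.395335
d₂ = d₁ − σ√T = 1.395335 − 0.617741 = 0.777594
N(d₁) = 0.918543,  N(d₂) = 0.781596,  e^(−rT) = 0.984087
E₀ = V₀·N(d₁) − D·e^(−rT)·N(d₂)
   = 40.0467·0.918543 − 20.7996·0.984087·0.781596 = 20.786421
B₀ = V₀ − E₀ = 40.0467 − 20.786421 = 19.260279

E0=20.7864 B0=19.2603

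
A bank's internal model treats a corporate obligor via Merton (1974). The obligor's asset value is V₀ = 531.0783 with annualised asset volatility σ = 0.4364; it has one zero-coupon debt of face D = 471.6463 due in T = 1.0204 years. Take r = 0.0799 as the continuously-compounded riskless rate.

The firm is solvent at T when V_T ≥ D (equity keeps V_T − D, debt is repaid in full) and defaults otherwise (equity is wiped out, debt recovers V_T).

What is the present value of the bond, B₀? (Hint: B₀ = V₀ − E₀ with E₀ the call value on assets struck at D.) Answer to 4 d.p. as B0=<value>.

d₁ = [ln(V₀/D) + (r + σ²/2)T] / (σ√T)
   = [ln(531.0783/471.6463) + (0.0799 + 0.5·0.4364²)·1.0204] / (0.4364·√1.0204)
   = [0.118680 + 0.178695] / 0.440829 = 0.674582
d₂ = d₁ − σ√T = 0.674582 − 0.440829 = 0.233753
N(d₁) = 0.750029,  N(d₂) = 0.592412,  e^(−rT) = 0.921705
E₀ = V₀·N(d₁) − D·e^(−rT)·N(d₂)
   = 531.0783·0.750029 − 471.6463·0.921705·0.592412 = 140.791789
B₀ = V₀ − E₀ = 531.0783 − 140.791789 = 390.286511

B0=390.2865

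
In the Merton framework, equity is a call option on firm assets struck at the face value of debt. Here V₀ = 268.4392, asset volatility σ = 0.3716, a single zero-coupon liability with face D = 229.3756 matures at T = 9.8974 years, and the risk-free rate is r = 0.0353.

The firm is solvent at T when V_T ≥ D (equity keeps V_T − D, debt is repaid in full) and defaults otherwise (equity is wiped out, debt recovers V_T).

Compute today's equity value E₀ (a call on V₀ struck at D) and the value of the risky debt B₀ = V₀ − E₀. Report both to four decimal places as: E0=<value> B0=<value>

E0=155.8492 B0=112.5900

d₁ = [ln(V₀/D) + (r + σ²/2)T] / (σ√T)
   = [ln(268.4392/229.3756) + (0.0353 + 0.5·0.3716²)·9.8974] / (0.3716·√9.8974)
   = [0.157264 + 1.032727] / 1.169059 = 1.017905
d₂ = d₁ − σ√T = 1.017905 − 1.169059 = -0.151153
N(d₁) = 0.845638,  N(d₂) = 0.439927,  e^(−rT) = 0.705126
E₀ = V₀·N(d₁) − D·e^(−rT)·N(d₂)
   = 268.4392·0.845638 − 229.3756·0.705126·0.439927 = 155.849201
B₀ = V₀ − E₀ = 268.4392 − 155.849201 = 112.589999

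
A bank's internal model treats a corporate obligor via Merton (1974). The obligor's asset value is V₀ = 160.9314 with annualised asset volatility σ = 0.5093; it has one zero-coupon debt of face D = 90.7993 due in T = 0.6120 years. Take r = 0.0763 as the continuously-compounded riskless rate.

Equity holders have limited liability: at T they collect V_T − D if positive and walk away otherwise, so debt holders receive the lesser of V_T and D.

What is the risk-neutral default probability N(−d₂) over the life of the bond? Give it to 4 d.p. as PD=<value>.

d₁ = [ln(V₀/D) + (r + σ²/2)T] / (σ√T)
   = [ln(160.9314/90.7993) + (0.0763 + 0.5·0.5093²)·0.6120] / (0.5093·√0.6120)
   = [0.572327 + 0.126068] / 0.398428 = 1.752877
d₂ = d₁ − σ√T = 1.752877 − 0.398428 = 1.354449
risk-neutral PD = N(−d₂) = N(-1.354449) = 0.087797

PD=0.0878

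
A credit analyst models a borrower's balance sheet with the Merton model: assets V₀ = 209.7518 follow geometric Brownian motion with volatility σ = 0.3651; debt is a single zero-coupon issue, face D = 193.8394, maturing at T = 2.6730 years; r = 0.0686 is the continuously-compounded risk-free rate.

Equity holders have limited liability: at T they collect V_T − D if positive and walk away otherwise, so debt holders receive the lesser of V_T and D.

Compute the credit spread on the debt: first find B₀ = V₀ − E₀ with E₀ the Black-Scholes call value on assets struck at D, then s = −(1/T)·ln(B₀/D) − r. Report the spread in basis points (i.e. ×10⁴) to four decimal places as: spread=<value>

d₁ = [ln(V₀/D) + (r + σ²/2)T] / (σ√T)
   = [ln(209.7518/193.8394) + (0.0686 + 0.5·0.3651²)·2.6730] / (0.3651·√2.6730)
   = [0.078895 + 0.361521] / 0.596913 = 0.737822
d₂ = d₁ − σ√T = 0.737822 − 0.596913 = 0.140908
N(d₁) = 0.769689,  N(d₂) = 0.556029,  e^(−rT) = 0.832462
E₀ = V₀·N(d₁) − D·e^(−rT)·N(d₂)
   = 209.7518·0.769689 − 193.8394·0.832462·0.556029 = 71.720580
B₀ = V₀ − E₀ = 209.7518 − 71.720580 = 138.031220
spread = −(1/T)·ln(B₀/D) − r = −(1/2.6730)·ln(138.031220/193.8394) − 0.0686 = 0.05842959
in basis points: 0.05842959 × 10⁴ = 584.2959 bp

spread=584.2959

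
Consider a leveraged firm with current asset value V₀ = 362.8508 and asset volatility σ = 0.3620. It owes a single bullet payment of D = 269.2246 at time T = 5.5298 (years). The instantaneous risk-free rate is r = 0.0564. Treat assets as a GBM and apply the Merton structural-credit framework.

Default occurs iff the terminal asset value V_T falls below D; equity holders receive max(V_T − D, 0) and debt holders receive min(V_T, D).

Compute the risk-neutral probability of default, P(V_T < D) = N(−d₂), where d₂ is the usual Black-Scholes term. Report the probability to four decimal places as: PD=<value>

d₁ = [ln(V₀/D) + (r + σ²/2)T] / (σ√T)
   = [ln(362.8508/269.2246) + (0.0564 + 0.5·0.3620²)·5.5298] / (0.3620·√5.5298)
   = [0.298446 + 0.674204] / 0.851262 = 1.142598
d₂ = d₁ − σ√T = 1.142598 − 0.851262 = 0.291336
risk-neutral PD = N(−d₂) = N(-0.291336) = 0.385397

PD=0.3854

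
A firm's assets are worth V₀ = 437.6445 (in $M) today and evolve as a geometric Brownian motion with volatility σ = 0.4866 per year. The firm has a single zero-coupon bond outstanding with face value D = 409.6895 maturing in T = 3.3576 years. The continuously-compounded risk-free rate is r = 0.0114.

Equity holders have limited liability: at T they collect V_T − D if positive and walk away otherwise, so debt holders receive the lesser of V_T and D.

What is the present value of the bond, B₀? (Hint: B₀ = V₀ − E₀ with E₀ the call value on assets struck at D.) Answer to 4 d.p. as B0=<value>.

d₁ = [ln(V₀/D) + (r + σ²/2)T] / (σ√T)
   = [ln(437.6445/409.6895) + (0.0114 + 0.5·0.4866²)·3.3576] / (0.4866·√3.3576)
   = [0.066007 + 0.435782] / 0.891634 = 0.562775
d₂ = d₁ − σ√T = 0.562775 − 0.891634 = -0.328859
N(d₁) = 0.713206,  N(d₂) = 0.371131,  e^(−rT) = 0.962447
E₀ = V₀·N(d₁) − D·e^(−rT)·N(d₂)
   = 437.6445·0.713206 − 409.6895·0.962447·0.371131 = 165.792051
B₀ = V₀ − E₀ = 437.6445 − 165.792051 = 271.852449

B0=271.8524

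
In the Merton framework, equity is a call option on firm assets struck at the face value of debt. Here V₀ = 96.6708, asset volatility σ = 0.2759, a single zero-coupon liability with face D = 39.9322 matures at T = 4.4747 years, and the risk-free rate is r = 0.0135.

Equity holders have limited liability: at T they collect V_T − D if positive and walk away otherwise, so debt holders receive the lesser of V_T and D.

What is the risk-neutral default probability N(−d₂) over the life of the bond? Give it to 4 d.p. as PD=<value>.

PD=0.0923

d₁ = [ln(V₀/D) + (r + σ²/2)T] / (σ√T)
   = [ln(96.6708/39.9322) + (0.0135 + 0.5·0.2759²)·4.4747] / (0.2759·√4.4747)
   = [0.884128 + 0.230717] / 0.583625 = 1.910210
d₂ = d₁ − σ√T = 1.910210 − 0.583625 = 1.326585
risk-neutral PD = N(−d₂) = N(-1.326585) = 0.092323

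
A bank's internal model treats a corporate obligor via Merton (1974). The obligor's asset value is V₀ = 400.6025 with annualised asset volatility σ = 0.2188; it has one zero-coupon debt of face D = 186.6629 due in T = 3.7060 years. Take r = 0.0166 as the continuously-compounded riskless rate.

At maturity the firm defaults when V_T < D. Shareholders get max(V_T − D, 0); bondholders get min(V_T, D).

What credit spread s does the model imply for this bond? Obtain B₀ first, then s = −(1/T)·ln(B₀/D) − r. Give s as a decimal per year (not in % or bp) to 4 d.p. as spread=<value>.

d₁ = [ln(V₀/D) + (r + σ²/2)T] / (σ√T)
   = [ln(400.6025/186.6629) + (0.0166 + 0.5·0.2188²)·3.7060] / (0.2188·√3.7060)
   = [0.763665 + 0.150229] / 0.421211 = 2.169682
d₂ = d₁ − σ√T = 2.169682 − 0.421211 = 1.748470
N(d₁) = 0.984985,  N(d₂) = 0.959809,  e^(−rT) = 0.940335
E₀ = V₀·N(d₁) − D·e^(−rT)·N(d₂)
   = 400.6025·0.984985 − 186.6629·0.940335·0.959809 = 226.116294
B₀ = V₀ − E₀ = 400.6025 − 226.116294 = 174.486206
spread = −(1/T)·ln(B₀/D) − r = −(1/3.7060)·ln(174.486206/186.6629) − 0.0166 = 0.00160254

spread=0.0016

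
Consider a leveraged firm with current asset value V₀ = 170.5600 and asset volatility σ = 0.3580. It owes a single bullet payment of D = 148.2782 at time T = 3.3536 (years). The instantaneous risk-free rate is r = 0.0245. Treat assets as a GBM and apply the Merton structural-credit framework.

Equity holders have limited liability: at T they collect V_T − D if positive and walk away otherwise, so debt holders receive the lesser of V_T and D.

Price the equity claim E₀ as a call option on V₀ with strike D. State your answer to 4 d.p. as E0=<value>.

E0=58.6007

d₁ = [ln(V₀/D) + (r + σ²/2)T] / (σ√T)
   = [ln(170.5600/148.2782) + (0.0245 + 0.5·0.3580²)·3.3536] / (0.3580·√3.3536)
   = [0.139997 + 0.297069] / 0.655600 = 0.666665
d₂ = d₁ − σ√T = 0.666665 − 0.655600 = 0.011066
N(d₁) = 0.747507,  N(d₂) = 0.504415,  e^(−rT) = 0.921122
E₀ = V₀·N(d₁) − D·e^(−rT)·N(d₂)
   = 170.5600·0.747507 − 148.2782·0.921122·0.504415 = 58.600728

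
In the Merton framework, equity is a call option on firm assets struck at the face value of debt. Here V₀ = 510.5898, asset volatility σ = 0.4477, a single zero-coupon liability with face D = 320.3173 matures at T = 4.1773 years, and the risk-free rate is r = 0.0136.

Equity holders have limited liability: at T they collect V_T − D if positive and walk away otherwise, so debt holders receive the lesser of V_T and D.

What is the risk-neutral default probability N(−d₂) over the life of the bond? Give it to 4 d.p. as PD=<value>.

PD=0.4546

d₁ = [ln(V₀/D) + (r + σ²/2)T] / (σ√T)
   = [ln(510.5898/320.3173) + (0.0136 + 0.5·0.4477²)·4.1773] / (0.4477·√4.1773)
   = [0.466254 + 0.475450] / 0.915029 = 1.029153
d₂ = d₁ − σ√T = 1.029153 − 0.915029 = 0.114124
risk-neutral PD = N(−d₂) = N(-0.114124) = 0.454570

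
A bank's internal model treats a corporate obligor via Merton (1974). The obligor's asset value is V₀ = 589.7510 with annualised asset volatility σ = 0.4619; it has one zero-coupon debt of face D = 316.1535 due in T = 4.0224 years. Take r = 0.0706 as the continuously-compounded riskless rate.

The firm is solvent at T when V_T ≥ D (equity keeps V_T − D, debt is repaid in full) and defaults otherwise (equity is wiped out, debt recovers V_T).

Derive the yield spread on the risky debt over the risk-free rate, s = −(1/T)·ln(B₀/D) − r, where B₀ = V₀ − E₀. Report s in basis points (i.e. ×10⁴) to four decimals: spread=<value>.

spread=312.3714

d₁ = [ln(V₀/D) + (r + σ²/2)T] / (σ√T)
   = [ln(589.7510/316.1535) + (0.0706 + 0.5·0.4619²)·4.0224] / (0.4619·√4.0224)
   = [0.623473 + 0.713074] / 0.926383 = 1.442758
d₂ = d₁ − σ√T = 1.442758 − 0.926383 = 0.516375
N(d₁) = 0.925456,  N(d₂) = 0.697204,  e^(−rT) = 0.752781
E₀ = V₀·N(d₁) − D·e^(−rT)·N(d₂)
   = 589.7510·0.925456 − 316.1535·0.752781·0.697204 = 379.857946
B₀ = V₀ − E₀ = 589.7510 − 379.857946 = 209.893054
spread = −(1/T)·ln(B₀/D) − r = −(1/4.0224)·ln(209.893054/316.1535) − 0.0706 = 0.03123714
in basis points: 0.03123714 × 10⁴ = 312.3714 bp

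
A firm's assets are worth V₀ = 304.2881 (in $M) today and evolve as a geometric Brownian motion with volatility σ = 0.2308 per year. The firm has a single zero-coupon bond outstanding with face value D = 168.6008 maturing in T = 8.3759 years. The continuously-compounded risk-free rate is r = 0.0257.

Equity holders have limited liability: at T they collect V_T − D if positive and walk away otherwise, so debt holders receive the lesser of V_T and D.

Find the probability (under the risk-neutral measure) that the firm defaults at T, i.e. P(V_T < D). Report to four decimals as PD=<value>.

d₁ = [ln(V₀/D) + (r + σ²/2)T] / (σ√T)
   = [ln(304.2881/168.6008) + (0.0257 + 0.5·0.2308²)·8.3759] / (0.2308·√8.3759)
   = [0.590441 + 0.438347] / 0.667962 = 1.540190
d₂ = d₁ − σ√T = 1.540190 − 0.667962 = 0.872229
risk-neutral PD = N(−d₂) = N(-0.872229) = 0.191542

PD=0.1915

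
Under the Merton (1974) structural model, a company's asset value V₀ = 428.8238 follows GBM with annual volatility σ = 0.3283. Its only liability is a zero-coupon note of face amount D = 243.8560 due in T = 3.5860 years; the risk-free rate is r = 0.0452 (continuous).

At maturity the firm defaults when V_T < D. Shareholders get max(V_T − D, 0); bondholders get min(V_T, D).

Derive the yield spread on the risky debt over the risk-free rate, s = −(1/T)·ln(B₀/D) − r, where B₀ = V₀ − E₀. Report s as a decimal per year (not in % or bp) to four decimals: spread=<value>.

spread=0.0148

d₁ = [ln(V₀/D) + (r + σ²/2)T] / (σ√T)
   = [ln(428.8238/243.8560) + (0.0452 + 0.5·0.3283²)·3.5860] / (0.3283·√3.5860)
   = [0.564468 + 0.355338] / 0.621693 = 1.479519
d₂ = d₁ − σ√T = 1.479519 − 0.621693 = 0.857826
N(d₁) = 0.930499,  N(d₂) = 0.804506,  e^(−rT) = 0.850367
E₀ = V₀·N(d₁) − D·e^(−rT)·N(d₂)
   = 428.8238·0.930499 − 243.8560·0.850367·0.804506 = 232.192170
B₀ = V₀ − E₀ = 428.8238 − 232.192170 = 196.631630
spread = −(1/T)·ln(B₀/D) − r = −(1/3.5860)·ln(196.631630/243.8560) − 0.0452 = 0.01482393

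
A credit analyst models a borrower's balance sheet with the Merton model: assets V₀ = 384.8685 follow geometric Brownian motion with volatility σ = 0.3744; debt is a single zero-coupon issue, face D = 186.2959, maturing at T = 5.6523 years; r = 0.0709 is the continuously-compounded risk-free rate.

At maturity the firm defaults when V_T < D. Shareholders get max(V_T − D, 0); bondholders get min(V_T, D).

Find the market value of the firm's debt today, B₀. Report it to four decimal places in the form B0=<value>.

B0=115.8541

d₁ = [ln(V₀/D) + (r + σ²/2)T] / (σ√T)
   = [ln(384.8685/186.2959) + (0.0709 + 0.5·0.3744²)·5.6523] / (0.3744·√5.6523)
   = [0.725565 + 0.796905] / 0.890120 = 1.710410
d₂ = d₁ − σ√T = 1.710410 − 0.890120 = 0.820291
N(d₁) = 0.956405,  N(d₂) = 0.793975,  e^(−rT) = 0.669819
E₀ = V₀·N(d₁) − D·e^(−rT)·N(d₂)
   = 384.8685·0.956405 − 186.2959·0.669819·0.793975 = 269.014415
B₀ = V₀ − E₀ = 384.8685 − 269.014415 = 115.854085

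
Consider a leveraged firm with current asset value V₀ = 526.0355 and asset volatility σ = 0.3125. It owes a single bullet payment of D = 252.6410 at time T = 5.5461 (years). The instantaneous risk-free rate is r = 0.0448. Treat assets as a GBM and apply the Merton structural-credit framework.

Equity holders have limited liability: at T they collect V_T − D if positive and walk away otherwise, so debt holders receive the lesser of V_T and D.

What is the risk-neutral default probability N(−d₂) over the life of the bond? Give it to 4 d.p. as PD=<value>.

PD=0.1670

d₁ = [ln(V₀/D) + (r + σ²/2)T] / (σ√T)
   = [ln(526.0355/252.6410) + (0.0448 + 0.5·0.3125²)·5.5461] / (0.3125·√5.5461)
   = [0.733399 + 0.519271] / 0.735942 = 1.702131
d₂ = d₁ − σ√T = 1.702131 − 0.735942 = 0.966188
risk-neutral PD = N(−d₂) = N(-0.966188) = 0.166975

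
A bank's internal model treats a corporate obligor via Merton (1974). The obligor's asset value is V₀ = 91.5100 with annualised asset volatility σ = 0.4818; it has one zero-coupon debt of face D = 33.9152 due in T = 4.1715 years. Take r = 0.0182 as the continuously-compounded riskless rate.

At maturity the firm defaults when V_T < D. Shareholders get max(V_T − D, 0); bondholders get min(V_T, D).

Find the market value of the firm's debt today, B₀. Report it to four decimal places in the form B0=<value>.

B0=27.9929

d₁ = [ln(V₀/D) + (r + σ²/2)T] / (σ√T)
   = [ln(91.5100/33.9152) + (0.0182 + 0.5·0.4818²)·4.1715] / (0.4818·√4.1715)
   = [0.992585 + 0.560089] / 0.984040 = 1.577856
d₂ = d₁ − σ√T = 1.577856 − 0.984040 = 0.593816
N(d₁) = 0.942701,  N(d₂) = 0.723682,  e^(−rT) = 0.926889
E₀ = V₀·N(d₁) − D·e^(−rT)·N(d₂)
   = 91.5100·0.942701 − 33.9152·0.926889·0.723682 = 63.517128
B₀ = V₀ − E₀ = 91.5100 − 63.517128 = 27.992872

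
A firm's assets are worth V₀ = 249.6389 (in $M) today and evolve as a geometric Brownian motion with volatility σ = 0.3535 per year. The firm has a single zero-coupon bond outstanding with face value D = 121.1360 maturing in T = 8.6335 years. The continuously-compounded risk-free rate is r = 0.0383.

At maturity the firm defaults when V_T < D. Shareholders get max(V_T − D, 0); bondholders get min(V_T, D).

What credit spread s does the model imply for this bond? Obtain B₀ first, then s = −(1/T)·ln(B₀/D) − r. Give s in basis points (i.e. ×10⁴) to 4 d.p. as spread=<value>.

d₁ = [ln(V₀/D) + (r + σ²/2)T] / (σ√T)
   = [ln(249.6389/121.1360) + (0.0383 + 0.5·0.3535²)·8.6335] / (0.3535·√8.6335)
   = [0.723102 + 0.870094] / 1.038683 = 1.533862
d₂ = d₁ − σ√T = 1.533862 − 1.038683 = 0.495179
N(d₁) = 0.937468,  N(d₂) = 0.689763,  e^(−rT) = 0.718447
E₀ = V₀·N(d₁) − D·e^(−rT)·N(d₂)
   = 249.6389·0.937468 − 121.1360·0.718447·0.689763 = 173.998557
B₀ = V₀ − E₀ = 249.6389 − 173.998557 = 75.640343
spread = −(1/T)·ln(B₀/D) − r = −(1/8.6335)·ln(75.640343/121.1360) − 0.0383 = 0.01624614
in basis points: 0.01624614 × 10⁴ = 162.4614 bp

spread=162.4614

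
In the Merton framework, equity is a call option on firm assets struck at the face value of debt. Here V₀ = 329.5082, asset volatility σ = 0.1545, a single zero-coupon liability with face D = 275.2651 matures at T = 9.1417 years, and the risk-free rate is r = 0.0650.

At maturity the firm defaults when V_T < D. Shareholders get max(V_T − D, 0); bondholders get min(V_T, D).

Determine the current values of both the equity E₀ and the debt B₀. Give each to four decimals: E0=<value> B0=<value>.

E0=179.6405 B0=149.8677

d₁ = [ln(V₀/D) + (r + σ²/2)T] / (σ√T)
   = [ln(329.5082/275.2651) + (0.0650 + 0.5·0.1545²)·9.1417] / (0.1545·√9.1417)
   = [0.179867 + 0.703318] / 0.467135 = 1.890643
d₂ = d₁ − σ√T = 1.890643 − 0.467135 = 1.423508
N(d₁) = 0.970664,  N(d₂) = 0.922706,  e^(−rT) = 0.551998
E₀ = V₀·N(d₁) − D·e^(−rT)·N(d₂)
   = 329.5082·0.970664 − 275.2651·0.551998·0.922706 = 179.640469
B₀ = V₀ − E₀ = 329.5082 − 179.640469 = 149.867731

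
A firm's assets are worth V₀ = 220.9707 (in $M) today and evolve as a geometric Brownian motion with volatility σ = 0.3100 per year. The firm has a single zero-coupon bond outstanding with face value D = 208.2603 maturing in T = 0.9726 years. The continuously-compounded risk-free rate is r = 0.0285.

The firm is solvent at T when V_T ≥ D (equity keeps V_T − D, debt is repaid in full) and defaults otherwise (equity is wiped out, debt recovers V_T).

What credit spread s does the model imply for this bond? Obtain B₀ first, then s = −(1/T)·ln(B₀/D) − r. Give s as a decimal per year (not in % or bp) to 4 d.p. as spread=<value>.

spread=0.0932

d₁ = [ln(V₀/D) + (r + σ²/2)T] / (σ√T)
   = [ln(220.9707/208.2603) + (0.0285 + 0.5·0.3100²)·0.9726] / (0.3100·√0.9726)
   = [0.059241 + 0.074453] / 0.305724 = 0.437303
d₂ = d₁ − σ√T = 0.437303 − 0.305724 = 0.131580
N(d₁) = 0.669054,  N(d₂) = 0.552342,  e^(−rT) = 0.972662
E₀ = V₀·N(d₁) − D·e^(−rT)·N(d₂)
   = 220.9707·0.669054 − 208.2603·0.972662·0.552342 = 35.955320
B₀ = V₀ − E₀ = 220.9707 − 35.955320 = 185.015380
spread = −(1/T)·ln(B₀/D) − r = −(1/0.9726)·ln(185.015380/208.2603) − 0.0285 = 0.09318392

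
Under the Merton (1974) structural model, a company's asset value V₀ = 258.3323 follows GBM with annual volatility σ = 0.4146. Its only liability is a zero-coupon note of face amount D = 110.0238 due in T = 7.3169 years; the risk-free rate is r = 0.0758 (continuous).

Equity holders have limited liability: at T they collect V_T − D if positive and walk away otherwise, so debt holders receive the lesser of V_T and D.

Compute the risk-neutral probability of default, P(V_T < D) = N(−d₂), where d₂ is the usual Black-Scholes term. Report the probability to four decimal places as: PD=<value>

PD=0.2436

d₁ = [ln(V₀/D) + (r + σ²/2)T] / (σ√T)
   = [ln(258.3323/110.0238) + (0.0758 + 0.5·0.4146²)·7.3169] / (0.4146·√7.3169)
   = [0.853550 + 1.183484] / 1.121483 = 1.816374
d₂ = d₁ − σ√T = 1.816374 − 1.121483 = 0.694891
risk-neutral PD = N(−d₂) = N(-0.694891) = 0.243562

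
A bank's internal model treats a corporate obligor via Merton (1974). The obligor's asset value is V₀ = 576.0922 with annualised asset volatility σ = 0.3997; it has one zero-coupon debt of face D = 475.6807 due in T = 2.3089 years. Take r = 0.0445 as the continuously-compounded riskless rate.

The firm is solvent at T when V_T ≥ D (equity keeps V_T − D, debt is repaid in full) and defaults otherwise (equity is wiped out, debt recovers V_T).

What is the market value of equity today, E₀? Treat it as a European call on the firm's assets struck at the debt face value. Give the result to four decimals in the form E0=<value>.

d₁ = [ln(V₀/D) + (r + σ²/2)T] / (σ√T)
   = [ln(576.0922/475.6807) + (0.0445 + 0.5·0.3997²)·2.3089] / (0.3997·√2.3089)
   = [0.191521 + 0.287181] / 0.607347 = 0.788186
d₂ = d₁ − σ√T = 0.788186 − 0.607347 = 0.180839
N(d₁) = 0.784706,  N(d₂) = 0.571753,  e^(−rT) = 0.902356
E₀ = V₀·N(d₁) − D·e^(−rT)·N(d₂)
   = 576.0922·0.784706 − 475.6807·0.902356·0.571753 = 206.647504

E0=206.6475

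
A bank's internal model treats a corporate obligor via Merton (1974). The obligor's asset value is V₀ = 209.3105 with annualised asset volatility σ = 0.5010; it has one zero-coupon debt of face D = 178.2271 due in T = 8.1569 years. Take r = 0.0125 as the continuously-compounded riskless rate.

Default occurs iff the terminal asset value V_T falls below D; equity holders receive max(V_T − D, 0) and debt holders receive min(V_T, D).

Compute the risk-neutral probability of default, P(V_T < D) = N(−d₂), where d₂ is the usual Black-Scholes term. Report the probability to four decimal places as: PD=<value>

d₁ = [ln(V₀/D) + (r + σ²/2)T] / (σ√T)
   = [ln(209.3105/178.2271) + (0.0125 + 0.5·0.5010²)·8.1569] / (0.5010·√8.1569)
   = [0.160760 + 1.125656] / 1.430870 = 0.899045
d₂ = d₁ − σ√T = 0.899045 − 1.430870 = -0.531826
risk-neutral PD = N(−d₂) = N(0.531826) = 0.702577

PD=0.7026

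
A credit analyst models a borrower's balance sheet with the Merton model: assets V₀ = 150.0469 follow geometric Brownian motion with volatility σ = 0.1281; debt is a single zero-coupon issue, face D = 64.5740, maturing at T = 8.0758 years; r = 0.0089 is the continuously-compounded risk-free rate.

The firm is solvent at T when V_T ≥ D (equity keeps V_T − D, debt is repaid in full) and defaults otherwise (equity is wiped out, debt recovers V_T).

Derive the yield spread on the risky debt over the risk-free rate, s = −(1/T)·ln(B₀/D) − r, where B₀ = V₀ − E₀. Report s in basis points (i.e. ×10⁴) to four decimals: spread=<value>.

d₁ = [ln(V₀/D) + (r + σ²/2)T] / (σ√T)
   = [ln(150.0469/64.5740) + (0.0089 + 0.5·0.1281²)·8.0758] / (0.1281·√8.0758)
   = [0.843136 + 0.138135] / 0.364034 = 2.695548
d₂ = d₁ − σ√T = 2.695548 − 0.364034 = 2.331514
N(d₁) = 0.996486,  N(d₂) = 0.990137,  e^(−rT) = 0.930648
E₀ = V₀·N(d₁) − D·e^(−rT)·N(d₂)
   = 150.0469·0.996486 − 64.5740·0.930648·0.990137 = 90.016783
B₀ = V₀ − E₀ = 150.0469 − 90.016783 = 60.030117
spread = −(1/T)·ln(B₀/D) − r = −(1/8.0758)·ln(60.030117/64.5740) − 0.0089 = 0.00013508
in basis points: 0.00013508 × 10⁴ = 1.3508 bp

spread=1.3508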